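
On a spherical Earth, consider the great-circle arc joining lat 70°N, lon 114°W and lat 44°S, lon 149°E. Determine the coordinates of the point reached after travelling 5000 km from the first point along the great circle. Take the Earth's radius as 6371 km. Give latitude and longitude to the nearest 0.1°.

≈ lat 37.8°N, lon 175.0°W

Write both endpoints as unit vectors p₁, p₂ with components (cos φ cos λ, cos φ sin λ, sin φ).
The central angle between the endpoints is δ = arccos(p₁·p₂) ≈ 2.322 rad (133.1°). The total great-circle distance is δ·R ≈ 2.322 × 6371 ≈ 14795 km, so the target fraction is f = 5000/14795 ≈ 0.338.
Interpolate at f ≈ 0.338 with slerp weights a = sin((1−f)δ)/sin δ ≈ 1.368, b = sin(fδ)/sin δ ≈ 0.967.
p = a·p₁ + b·p₂ ≈ (-0.787, -0.069, 0.614); φ = arcsin(p_z) ≈ 37.84°, λ = atan2(p_y, p_x) ≈ -174.98°.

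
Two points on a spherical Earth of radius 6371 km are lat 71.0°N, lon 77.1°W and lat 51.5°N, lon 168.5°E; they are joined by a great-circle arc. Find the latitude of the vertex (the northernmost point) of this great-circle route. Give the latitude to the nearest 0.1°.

The great circle lies in the plane with unit normal n̂ = (p₁ × p₂)/|p₁ × p₂|.
Here n̂_z ≈ -0.245; the vertex latitude is φ_max = arccos|n̂_z| ≈ 75.8°.
Check via Clairaut: cos φ_max = |cos φ₁| · sin C = cos(71.0°)·sin(48.7°) ≈ 0.245, again giving ≈ 75.8°.

≈ 75.8°N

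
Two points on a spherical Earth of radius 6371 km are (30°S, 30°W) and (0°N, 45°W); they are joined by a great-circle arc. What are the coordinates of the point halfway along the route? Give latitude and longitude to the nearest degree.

≈ (15°S, 38°W)

Convert each endpoint to a unit vector on the sphere (x = cos φ cos λ, y = cos φ sin λ, z = sin φ).
The central angle between the endpoints is δ = arccos(p₁·p₂) ≈ 0.580 rad (33.2°).
Interpolate at f = 1/2 with slerp weights a = sin((1−f)δ)/sin δ ≈ 0.522, b = sin(fδ)/sin δ ≈ 0.522.
p = a·p₁ + b·p₂ ≈ (0.760, -0.595, -0.261); φ = arcsin(p_z) ≈ -15.12°, λ = atan2(p_y, p_x) ≈ -38.04°.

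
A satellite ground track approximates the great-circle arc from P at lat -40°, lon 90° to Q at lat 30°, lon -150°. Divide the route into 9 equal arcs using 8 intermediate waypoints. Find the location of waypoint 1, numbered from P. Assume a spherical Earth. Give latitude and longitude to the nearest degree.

≈ lat -37°, lon 108°

Write both endpoints as unit vectors p₁, p₂ with components (cos φ cos λ, cos φ sin λ, sin φ).
The central angle between the endpoints is δ = arccos(p₁·p₂) ≈ 2.282 rad (130.8°).
Interpolate at f = 1/9 with slerp weights a = sin((1−f)δ)/sin δ ≈ 1.184, b = sin(fδ)/sin δ ≈ 0.331.
p = a·p₁ + b·p₂ ≈ (-0.248, 0.764, -0.596); φ = arcsin(p_z) ≈ -36.56°, λ = atan2(p_y, p_x) ≈ 108.02°.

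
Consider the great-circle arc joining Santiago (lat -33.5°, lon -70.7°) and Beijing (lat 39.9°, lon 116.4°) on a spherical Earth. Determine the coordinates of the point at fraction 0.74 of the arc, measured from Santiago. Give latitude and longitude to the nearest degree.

≈ lat 58°, lon -178°

Convert each endpoint to a unit vector on the sphere (x = cos φ cos λ, y = cos φ sin λ, z = sin φ).
The central angle between the endpoints is δ = arccos(p₁·p₂) ≈ 2.992 rad (171.4°).
Interpolate at f = 0.74 with slerp weights a = sin((1−f)δ)/sin δ ≈ 4.716, b = sin(fδ)/sin δ ≈ 5.375.
p = a·p₁ + b·p₂ ≈ (-0.534, -0.018, 0.845); φ = arcsin(p_z) ≈ 57.71°, λ = atan2(p_y, p_x) ≈ -178.12°.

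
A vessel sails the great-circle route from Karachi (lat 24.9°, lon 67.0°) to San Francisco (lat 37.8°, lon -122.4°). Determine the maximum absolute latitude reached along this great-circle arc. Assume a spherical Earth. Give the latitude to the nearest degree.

≈ 82°

The great circle lies in the plane with unit normal n̂ = (p₁ × p₂)/|p₁ × p₂|.
Here n̂_z ≈ +0.131; the vertex latitude is φ_max = arccos|n̂_z| ≈ 82.5°.
Check via Clairaut: cos φ_max = |cos φ₁| · sin C = cos(24.9°)·sin(8.3°) ≈ 0.131, again giving ≈ 82.5°.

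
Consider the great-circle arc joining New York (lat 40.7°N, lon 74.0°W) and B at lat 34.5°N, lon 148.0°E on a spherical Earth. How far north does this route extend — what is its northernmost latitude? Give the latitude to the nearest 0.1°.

The great circle lies in the plane with unit normal n̂ = (p₁ × p₂)/|p₁ × p₂|.
Here n̂_z ≈ -0.420; the vertex latitude is φ_max = arccos|n̂_z| ≈ 65.2°.
Check via Clairaut: cos φ_max = |cos φ₁| · sin C = cos(40.7°)·sin(33.6°) ≈ 0.420, again giving ≈ 65.2°.

≈ 65.2°N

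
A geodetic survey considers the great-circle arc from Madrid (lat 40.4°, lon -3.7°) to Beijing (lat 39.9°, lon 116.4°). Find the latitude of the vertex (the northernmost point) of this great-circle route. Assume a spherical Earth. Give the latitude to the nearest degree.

≈ 59°

The great circle lies in the plane with unit normal n̂ = (p₁ × p₂)/|p₁ × p₂|.
Here n̂_z ≈ +0.509; the vertex latitude is φ_max = arccos|n̂_z| ≈ 59.4°.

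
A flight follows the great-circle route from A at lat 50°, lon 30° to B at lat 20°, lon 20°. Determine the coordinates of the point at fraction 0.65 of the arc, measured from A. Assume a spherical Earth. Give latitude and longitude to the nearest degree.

Write both endpoints as unit vectors p₁, p₂ with components (cos φ cos λ, cos φ sin λ, sin φ).
The central angle between the endpoints is δ = arccos(p₁·p₂) ≈ 0.542 rad (31.0°).
Interpolate at f = 0.65 with slerp weights a = sin((1−f)δ)/sin δ ≈ 0.366, b = sin(fδ)/sin δ ≈ 0.669.
p = a·p₁ + b·p₂ ≈ (0.794, 0.332, 0.509); φ = arcsin(p_z) ≈ 30.58°, λ = atan2(p_y, p_x) ≈ 22.72°.

≈ lat 31°, lon 23°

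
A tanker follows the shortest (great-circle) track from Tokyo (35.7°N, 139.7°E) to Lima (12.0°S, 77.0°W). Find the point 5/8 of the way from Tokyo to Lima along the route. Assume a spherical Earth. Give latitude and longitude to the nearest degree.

Convert each endpoint to a unit vector on the sphere (x = cos φ cos λ, y = cos φ sin λ, z = sin φ).
The central angle between the endpoints is δ = arccos(p₁·p₂) ≈ 2.431 rad (139.3°).
Interpolate at f = 5/8 with slerp weights a = sin((1−f)δ)/sin δ ≈ 1.213, b = sin(fδ)/sin δ ≈ 1.532.
p = a·p₁ + b·p₂ ≈ (-0.414, -0.823, 0.389); φ = arcsin(p_z) ≈ 22.90°, λ = atan2(p_y, p_x) ≈ -116.70°.

≈ (23°N, 117°W)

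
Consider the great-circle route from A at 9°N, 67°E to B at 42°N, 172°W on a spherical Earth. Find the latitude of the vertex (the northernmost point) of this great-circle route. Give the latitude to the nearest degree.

≈ 49°N

The great circle lies in the plane with unit normal n̂ = (p₁ × p₂)/|p₁ × p₂|.
Here n̂_z ≈ +0.654; the vertex latitude is φ_max = arccos|n̂_z| ≈ 49.2°.
Check via Clairaut: cos φ_max = |cos φ₁| · sin C = cos(9.0°)·sin(41.5°) ≈ 0.654, again giving ≈ 49.2°.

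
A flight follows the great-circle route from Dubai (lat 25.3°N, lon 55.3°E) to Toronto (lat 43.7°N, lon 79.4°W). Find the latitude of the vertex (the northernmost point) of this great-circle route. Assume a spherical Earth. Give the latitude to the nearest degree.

The great circle lies in the plane with unit normal n̂ = (p₁ × p₂)/|p₁ × p₂|.
Here n̂_z ≈ -0.471; the vertex latitude is φ_max = arccos|n̂_z| ≈ 61.9°.
Check via Clairaut: cos φ_max = |cos φ₁| · sin C = cos(25.3°)·sin(31.4°) ≈ 0.471, again giving ≈ 61.9°.

≈ 62°N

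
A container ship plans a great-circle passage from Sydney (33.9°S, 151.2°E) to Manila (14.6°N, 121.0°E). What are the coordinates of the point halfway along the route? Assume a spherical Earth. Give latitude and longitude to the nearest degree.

The haversine formula gives a central angle δ ≈ 0.984 rad (56.4°) between the endpoints.
Interpolate at f = 1/2 with slerp weights a = sin((1−f)δ)/sin δ ≈ 0.567, b = sin(fδ)/sin δ ≈ 0.567.
p = a·p₁ + b·p₂ ≈ (-0.695, 0.697, -0.173); φ = arcsin(p_z) ≈ -9.99°, λ = atan2(p_y, p_x) ≈ 134.92°.

≈ 10°S, 135°E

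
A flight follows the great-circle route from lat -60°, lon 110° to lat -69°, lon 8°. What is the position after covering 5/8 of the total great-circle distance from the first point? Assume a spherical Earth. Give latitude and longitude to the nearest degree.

≈ lat -74°, lon 53°

The haversine formula gives a central angle δ ≈ 0.690 rad (39.5°) between the endpoints.
Interpolate at f = 5/8 with slerp weights a = sin((1−f)δ)/sin δ ≈ 0.402, b = sin(fδ)/sin δ ≈ 0.657.
p = a·p₁ + b·p₂ ≈ (0.164, 0.222, -0.961); φ = arcsin(p_z) ≈ -73.99°, λ = atan2(p_y, p_x) ≈ 53.45°.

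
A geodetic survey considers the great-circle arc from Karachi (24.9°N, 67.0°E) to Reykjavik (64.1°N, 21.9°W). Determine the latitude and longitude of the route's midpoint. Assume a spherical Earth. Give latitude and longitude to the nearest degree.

≈ 52°N, 41°E

Convert each endpoint to a unit vector on the sphere (x = cos φ cos λ, y = cos φ sin λ, z = sin φ).
The central angle between the endpoints is δ = arccos(p₁·p₂) ≈ 1.174 rad (67.3°).
Interpolate at f = 1/2 with slerp weights a = sin((1−f)δ)/sin δ ≈ 0.601, b = sin(fδ)/sin δ ≈ 0.601.
p = a·p₁ + b·p₂ ≈ (0.456, 0.404, 0.793); φ = arcsin(p_z) ≈ 52.47°, λ = atan2(p_y, p_x) ≈ 41.50°.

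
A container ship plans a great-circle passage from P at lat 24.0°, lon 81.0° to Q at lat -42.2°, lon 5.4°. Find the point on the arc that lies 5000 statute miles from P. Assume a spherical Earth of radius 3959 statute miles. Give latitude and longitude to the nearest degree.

Write both endpoints as unit vectors p₁, p₂ with components (cos φ cos λ, cos φ sin λ, sin φ).
The central angle between the endpoints is δ = arccos(p₁·p₂) ≈ 1.676 rad (96.0°). The total great-circle distance is δ·R ≈ 1.676 × 3959 ≈ 6635 mi, so the target fraction is f = 5000/6635 ≈ 0.754.
Interpolate at f ≈ 0.754 with slerp weights a = sin((1−f)δ)/sin δ ≈ 0.404, b = sin(fδ)/sin δ ≈ 0.958.
p = a·p₁ + b·p₂ ≈ (0.764, 0.431, -0.480); φ = arcsin(p_z) ≈ -28.66°, λ = atan2(p_y, p_x) ≈ 29.41°.

≈ lat -29°, lon 29°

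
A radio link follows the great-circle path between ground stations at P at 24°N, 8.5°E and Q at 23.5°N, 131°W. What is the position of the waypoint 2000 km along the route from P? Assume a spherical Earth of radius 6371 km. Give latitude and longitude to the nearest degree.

Convert each endpoint to a unit vector on the sphere (x = cos φ cos λ, y = cos φ sin λ, z = sin φ).
The central angle between the endpoints is δ = arccos(p₁·p₂) ≈ 2.066 rad (118.4°). The total great-circle distance is δ·R ≈ 2.066 × 6371 ≈ 13160 km, so the target fraction is f = 2000/13160 ≈ 0.152.
Interpolate at f ≈ 0.152 with slerp weights a = sin((1−f)δ)/sin δ ≈ 1.118, b = sin(fδ)/sin δ ≈ 0.351.
p = a·p₁ + b·p₂ ≈ (0.799, -0.092, 0.595); φ = arcsin(p_z) ≈ 36.48°, λ = atan2(p_y, p_x) ≈ -6.56°.

≈ 36°N, 7°W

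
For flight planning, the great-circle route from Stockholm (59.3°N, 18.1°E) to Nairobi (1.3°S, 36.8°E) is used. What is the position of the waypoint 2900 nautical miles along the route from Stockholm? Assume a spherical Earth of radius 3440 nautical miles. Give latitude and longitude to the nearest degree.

Write both endpoints as unit vectors p₁, p₂ with components (cos φ cos λ, cos φ sin λ, sin φ).
The central angle between the endpoints is δ = arccos(p₁·p₂) ≈ 1.088 rad (62.4°). The total great-circle distance is δ·R ≈ 1.088 × 3440 ≈ 3744 nmi, so the target fraction is f = 2900/3744 ≈ 0.775.
Interpolate at f ≈ 0.775 with slerp weights a = sin((1−f)δ)/sin δ ≈ 0.274, b = sin(fδ)/sin δ ≈ 0.843.
p = a·p₁ + b·p₂ ≈ (0.808, 0.548, 0.217); φ = arcsin(p_z) ≈ 12.51°, λ = atan2(p_y, p_x) ≈ 34.17°.

≈ 13°N, 34°E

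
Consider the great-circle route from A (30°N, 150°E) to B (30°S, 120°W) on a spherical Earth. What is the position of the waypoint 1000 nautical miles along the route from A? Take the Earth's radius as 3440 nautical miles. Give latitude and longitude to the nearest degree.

The haversine formula gives a central angle δ ≈ 1.823 rad (104.5°) between the endpoints. The total great-circle distance is δ·R ≈ 1.823 × 3440 ≈ 6273 nmi, so the target fraction is f = 1000/6273 ≈ 0.159.
Interpolate at f ≈ 0.159 with slerp weights a = sin((1−f)δ)/sin δ ≈ 1.032, b = sin(fδ)/sin δ ≈ 0.296.
p = a·p₁ + b·p₂ ≈ (-0.902, 0.225, 0.368); φ = arcsin(p_z) ≈ 21.59°, λ = atan2(p_y, p_x) ≈ 166.00°.

≈ (22°N, 166°E)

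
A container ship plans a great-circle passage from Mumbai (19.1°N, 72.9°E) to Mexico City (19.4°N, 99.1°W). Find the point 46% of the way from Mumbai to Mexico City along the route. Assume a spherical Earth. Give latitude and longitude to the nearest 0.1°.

From cos δ = sin φ₁ sin φ₂ + cos φ₁ cos φ₂ cos Δλ, the central angle is δ ≈ 2.456 rad (140.7°).
Interpolate at f = 0.46 with slerp weights a = sin((1−f)δ)/sin δ ≈ 1.532, b = sin(fδ)/sin δ ≈ 1.428.
p = a·p₁ + b·p₂ ≈ (0.213, 0.054, 0.976); φ = arcsin(p_z) ≈ 77.33°, λ = atan2(p_y, p_x) ≈ 14.20°.

≈ 77.3°N, 14.2°E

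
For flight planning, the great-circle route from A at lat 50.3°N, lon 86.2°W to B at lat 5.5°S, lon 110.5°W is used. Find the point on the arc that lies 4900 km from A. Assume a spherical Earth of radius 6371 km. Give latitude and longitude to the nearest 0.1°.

≈ lat 9.3°N, lon 105.8°W

Write both endpoints as unit vectors p₁, p₂ with components (cos φ cos λ, cos φ sin λ, sin φ).
The central angle between the endpoints is δ = arccos(p₁·p₂) ≈ 1.041 rad (59.6°). The total great-circle distance is δ·R ≈ 1.041 × 6371 ≈ 6629 km, so the target fraction is f = 4900/6629 ≈ 0.739.
Interpolate at f ≈ 0.739 with slerp weights a = sin((1−f)δ)/sin δ ≈ 0.311, b = sin(fδ)/sin δ ≈ 0.806.
p = a·p₁ + b·p₂ ≈ (-0.268, -0.950, 0.162); φ = arcsin(p_z) ≈ 9.31°, λ = atan2(p_y, p_x) ≈ -105.75°.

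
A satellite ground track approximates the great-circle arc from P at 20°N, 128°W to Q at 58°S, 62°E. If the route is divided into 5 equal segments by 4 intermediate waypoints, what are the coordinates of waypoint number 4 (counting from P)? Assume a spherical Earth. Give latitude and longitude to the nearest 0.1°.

From cos δ = sin φ₁ sin φ₂ + cos φ₁ cos φ₂ cos Δλ, the central angle is δ ≈ 2.466 rad (141.3°).
Interpolate at f = 4/5 with slerp weights a = sin((1−f)δ)/sin δ ≈ 0.757, b = sin(fδ)/sin δ ≈ 1.472.
p = a·p₁ + b·p₂ ≈ (-0.072, 0.128, -0.989); φ = arcsin(p_z) ≈ -81.56°, λ = atan2(p_y, p_x) ≈ 119.36°.

≈ 81.6°S, 119.4°E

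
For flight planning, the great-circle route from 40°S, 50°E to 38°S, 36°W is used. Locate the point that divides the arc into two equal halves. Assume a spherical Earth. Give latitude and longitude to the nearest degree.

≈ 48°S, 6°E

Convert each endpoint to a unit vector on the sphere (x = cos φ cos λ, y = cos φ sin λ, z = sin φ).
The central angle between the endpoints is δ = arccos(p₁·p₂) ≈ 1.118 rad (64.0°).
Interpolate at f = 1/2 with slerp weights a = sin((1−f)δ)/sin δ ≈ 0.590, b = sin(fδ)/sin δ ≈ 0.590.
p = a·p₁ + b·p₂ ≈ (0.666, 0.073, -0.742); φ = arcsin(p_z) ≈ -47.91°, λ = atan2(p_y, p_x) ≈ 6.24°.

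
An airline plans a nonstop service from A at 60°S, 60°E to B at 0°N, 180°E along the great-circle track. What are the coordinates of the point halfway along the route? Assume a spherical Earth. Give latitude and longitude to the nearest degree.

≈ 45°S, 150°E

Write both endpoints as unit vectors p₁, p₂ with components (cos φ cos λ, cos φ sin λ, sin φ).
The central angle between the endpoints is δ = arccos(p₁·p₂) ≈ 1.823 rad (104.5°).
Interpolate at f = 1/2 with slerp weights a = sin((1−f)δ)/sin δ ≈ 0.816, b = sin(fδ)/sin δ ≈ 0.816.
p = a·p₁ + b·p₂ ≈ (-0.612, 0.354, -0.707); φ = arcsin(p_z) ≈ -45.00°, λ = atan2(p_y, p_x) ≈ 150.00°.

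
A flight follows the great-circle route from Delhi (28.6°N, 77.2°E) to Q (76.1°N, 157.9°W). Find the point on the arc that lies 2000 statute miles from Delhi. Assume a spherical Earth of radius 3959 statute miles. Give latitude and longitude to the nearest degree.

Write both endpoints as unit vectors p₁, p₂ with components (cos φ cos λ, cos φ sin λ, sin φ).
The central angle between the endpoints is δ = arccos(p₁·p₂) ≈ 1.220 rad (69.9°). The total great-circle distance is δ·R ≈ 1.220 × 3959 ≈ 4828 mi, so the target fraction is f = 2000/4828 ≈ 0.414.
Interpolate at f ≈ 0.414 with slerp weights a = sin((1−f)δ)/sin δ ≈ 0.698, b = sin(fδ)/sin δ ≈ 0.515.
p = a·p₁ + b·p₂ ≈ (0.021, 0.551, 0.834); φ = arcsin(p_z) ≈ 56.55°, λ = atan2(p_y, p_x) ≈ 87.82°.

≈ (57°N, 88°E)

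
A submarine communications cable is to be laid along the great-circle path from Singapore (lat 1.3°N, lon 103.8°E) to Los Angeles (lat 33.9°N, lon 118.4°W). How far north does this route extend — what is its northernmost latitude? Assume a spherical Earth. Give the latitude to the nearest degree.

The great circle lies in the plane with unit normal n̂ = (p₁ × p₂)/|p₁ × p₂|.
Here n̂_z ≈ +0.698; the vertex latitude is φ_max = arccos|n̂_z| ≈ 45.7°.

≈ 46°N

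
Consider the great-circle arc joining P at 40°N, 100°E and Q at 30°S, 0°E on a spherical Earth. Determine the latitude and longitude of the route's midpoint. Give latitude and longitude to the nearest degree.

≈ 8°N, 46°E

The haversine formula gives a central angle δ ≈ 2.023 rad (115.9°) between the endpoints.
Interpolate at f = 1/2 with slerp weights a = sin((1−f)δ)/sin δ ≈ 0.942, b = sin(fδ)/sin δ ≈ 0.942.
p = a·p₁ + b·p₂ ≈ (0.691, 0.711, 0.135); φ = arcsin(p_z) ≈ 7.73°, λ = atan2(p_y, p_x) ≈ 45.82°.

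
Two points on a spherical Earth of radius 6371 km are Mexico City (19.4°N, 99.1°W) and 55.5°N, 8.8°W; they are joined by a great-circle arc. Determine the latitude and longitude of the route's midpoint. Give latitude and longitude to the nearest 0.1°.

Convert each endpoint to a unit vector on the sphere (x = cos φ cos λ, y = cos φ sin λ, z = sin φ).
The central angle between the endpoints is δ = arccos(p₁·p₂) ≈ 1.296 rad (74.3°).
Interpolate at f = 1/2 with slerp weights a = sin((1−f)δ)/sin δ ≈ 0.627, b = sin(fδ)/sin δ ≈ 0.627.
p = a·p₁ + b·p₂ ≈ (0.258, -0.639, 0.725); φ = arcsin(p_z) ≈ 46.49°, λ = atan2(p_y, p_x) ≈ -68.04°.

≈ 46.5°N, 68.0°W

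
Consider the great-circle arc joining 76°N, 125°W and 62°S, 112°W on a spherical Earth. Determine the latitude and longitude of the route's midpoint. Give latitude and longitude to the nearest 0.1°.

Write both endpoints as unit vectors p₁, p₂ with components (cos φ cos λ, cos φ sin λ, sin φ).
The central angle between the endpoints is δ = arccos(p₁·p₂) ≈ 2.413 rad (138.2°).
Interpolate at f = 1/2 with slerp weights a = sin((1−f)δ)/sin δ ≈ 1.403, b = sin(fδ)/sin δ ≈ 1.403.
p = a·p₁ + b·p₂ ≈ (-0.441, -0.889, 0.123); φ = arcsin(p_z) ≈ 7.04°, λ = atan2(p_y, p_x) ≈ -116.41°.

≈ 7.0°N, 116.4°W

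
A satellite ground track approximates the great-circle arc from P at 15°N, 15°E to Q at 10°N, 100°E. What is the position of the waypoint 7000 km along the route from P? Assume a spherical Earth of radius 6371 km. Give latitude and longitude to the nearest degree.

≈ 14°N, 80°E

Convert each endpoint to a unit vector on the sphere (x = cos φ cos λ, y = cos φ sin λ, z = sin φ).
The central angle between the endpoints is δ = arccos(p₁·p₂) ≈ 1.443 rad (82.7°). The total great-circle distance is δ·R ≈ 1.443 × 6371 ≈ 9191 km, so the target fraction is f = 7000/9191 ≈ 0.762.
Interpolate at f ≈ 0.762 with slerp weights a = sin((1−f)δ)/sin δ ≈ 0.340, b = sin(fδ)/sin δ ≈ 0.898.
p = a·p₁ + b·p₂ ≈ (0.164, 0.956, 0.244); φ = arcsin(p_z) ≈ 14.12°, λ = atan2(p_y, p_x) ≈ 80.29°.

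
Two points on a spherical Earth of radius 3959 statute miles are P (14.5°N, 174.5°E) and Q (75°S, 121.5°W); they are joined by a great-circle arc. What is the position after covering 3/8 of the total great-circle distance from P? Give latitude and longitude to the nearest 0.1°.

Write both endpoints as unit vectors p₁, p₂ with components (cos φ cos λ, cos φ sin λ, sin φ).
The central angle between the endpoints is δ = arccos(p₁·p₂) ≈ 1.703 rad (97.6°).
Interpolate at f = 3/8 with slerp weights a = sin((1−f)δ)/sin δ ≈ 0.882, b = sin(fδ)/sin δ ≈ 0.601.
p = a·p₁ + b·p₂ ≈ (-0.932, -0.051, -0.360); φ = arcsin(p_z) ≈ -21.10°, λ = atan2(p_y, p_x) ≈ -176.88°.

≈ (21.1°S, 176.9°W)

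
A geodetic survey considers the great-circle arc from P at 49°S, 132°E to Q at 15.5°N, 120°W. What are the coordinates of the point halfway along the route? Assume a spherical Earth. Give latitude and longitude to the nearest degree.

≈ 26°S, 159°W

The haversine formula gives a central angle δ ≈ 1.979 rad (113.4°) between the endpoints.
Interpolate at f = 1/2 with slerp weights a = sin((1−f)δ)/sin δ ≈ 0.911, b = sin(fδ)/sin δ ≈ 0.911.
p = a·p₁ + b·p₂ ≈ (-0.839, -0.316, -0.444); φ = arcsin(p_z) ≈ -26.35°, λ = atan2(p_y, p_x) ≈ -159.35°.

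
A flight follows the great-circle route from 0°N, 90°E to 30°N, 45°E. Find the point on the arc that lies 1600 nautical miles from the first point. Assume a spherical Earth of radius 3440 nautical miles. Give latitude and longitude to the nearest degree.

Write both endpoints as unit vectors p₁, p₂ with components (cos φ cos λ, cos φ sin λ, sin φ).
The central angle between the endpoints is δ = arccos(p₁·p₂) ≈ 0.912 rad (52.2°). The total great-circle distance is δ·R ≈ 0.912 × 3440 ≈ 3136 nmi, so the target fraction is f = 1600/3136 ≈ 0.510.
Interpolate at f ≈ 0.510 with slerp weights a = sin((1−f)δ)/sin δ ≈ 0.546, b = sin(fδ)/sin δ ≈ 0.567.
p = a·p₁ + b·p₂ ≈ (0.347, 0.894, 0.284); φ = arcsin(p_z) ≈ 16.48°, λ = atan2(p_y, p_x) ≈ 68.76°.

≈ 16°N, 69°E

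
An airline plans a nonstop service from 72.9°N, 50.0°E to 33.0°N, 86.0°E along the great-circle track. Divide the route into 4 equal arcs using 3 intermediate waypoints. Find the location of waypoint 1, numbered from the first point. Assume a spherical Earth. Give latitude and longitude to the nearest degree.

Write both endpoints as unit vectors p₁, p₂ with components (cos φ cos λ, cos φ sin λ, sin φ).
The central angle between the endpoints is δ = arccos(p₁·p₂) ≈ 0.767 rad (43.9°).
Interpolate at f = 1/4 with slerp weights a = sin((1−f)δ)/sin δ ≈ 0.784, b = sin(fδ)/sin δ ≈ 0.275.
p = a·p₁ + b·p₂ ≈ (0.164, 0.406, 0.899); φ = arcsin(p_z) ≈ 64.01°, λ = atan2(p_y, p_x) ≈ 67.99°.

≈ 64°N, 68°E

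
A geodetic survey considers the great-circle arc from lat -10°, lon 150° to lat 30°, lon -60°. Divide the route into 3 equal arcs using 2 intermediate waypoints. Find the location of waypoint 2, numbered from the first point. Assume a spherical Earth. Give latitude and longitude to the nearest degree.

≈ lat 40°, lon -119°

The haversine formula gives a central angle δ ≈ 2.542 rad (145.6°) between the endpoints.
Interpolate at f = 2/3 with slerp weights a = sin((1−f)δ)/sin δ ≈ 1.328, b = sin(fδ)/sin δ ≈ 1.758.
p = a·p₁ + b·p₂ ≈ (-0.371, -0.665, 0.648); φ = arcsin(p_z) ≈ 40.42°, λ = atan2(p_y, p_x) ≈ -119.17°.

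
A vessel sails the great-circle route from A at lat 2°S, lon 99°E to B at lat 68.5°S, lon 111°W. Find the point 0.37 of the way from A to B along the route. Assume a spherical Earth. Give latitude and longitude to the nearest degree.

From cos δ = sin φ₁ sin φ₂ + cos φ₁ cos φ₂ cos Δλ, the central angle is δ ≈ 1.860 rad (106.5°).
Interpolate at f = 0.37 with slerp weights a = sin((1−f)δ)/sin δ ≈ 0.961, b = sin(fδ)/sin δ ≈ 0.662.
p = a·p₁ + b·p₂ ≈ (-0.237, 0.722, -0.650); φ = arcsin(p_z) ≈ -40.53°, λ = atan2(p_y, p_x) ≈ 108.19°.

≈ lat 41°S, lon 108°E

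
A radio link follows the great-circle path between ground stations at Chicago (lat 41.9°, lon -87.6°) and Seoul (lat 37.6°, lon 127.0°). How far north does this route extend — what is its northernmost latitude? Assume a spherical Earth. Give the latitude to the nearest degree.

The great circle lies in the plane with unit normal n̂ = (p₁ × p₂)/|p₁ × p₂|.
Here n̂_z ≈ -0.336; the vertex latitude is φ_max = arccos|n̂_z| ≈ 70.4°.

≈ 70°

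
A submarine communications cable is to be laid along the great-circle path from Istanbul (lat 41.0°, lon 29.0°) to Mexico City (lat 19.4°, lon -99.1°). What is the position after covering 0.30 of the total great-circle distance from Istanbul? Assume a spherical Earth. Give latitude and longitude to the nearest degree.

Convert each endpoint to a unit vector on the sphere (x = cos φ cos λ, y = cos φ sin λ, z = sin φ).
The central angle between the endpoints is δ = arccos(p₁·p₂) ≈ 1.794 rad (102.8°).
Interpolate at f = 0.30 with slerp weights a = sin((1−f)δ)/sin δ ≈ 0.975, b = sin(fδ)/sin δ ≈ 0.526.
p = a·p₁ + b·p₂ ≈ (0.565, -0.133, 0.814); φ = arcsin(p_z) ≈ 54.51°, λ = atan2(p_y, p_x) ≈ -13.22°.

≈ lat 55°, lon -13°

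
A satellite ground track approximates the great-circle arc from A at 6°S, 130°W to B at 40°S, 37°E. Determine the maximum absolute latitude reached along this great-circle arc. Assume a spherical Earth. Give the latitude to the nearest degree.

≈ 77°S

The great circle lies in the plane with unit normal n̂ = (p₁ × p₂)/|p₁ × p₂|.
Here n̂_z ≈ +0.232; the vertex latitude is φ_max = arccos|n̂_z| ≈ 76.6°.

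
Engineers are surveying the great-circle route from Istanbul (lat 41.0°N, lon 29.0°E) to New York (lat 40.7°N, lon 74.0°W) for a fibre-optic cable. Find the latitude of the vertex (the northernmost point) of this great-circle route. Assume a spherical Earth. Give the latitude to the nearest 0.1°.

≈ 54.2°N

The great circle lies in the plane with unit normal n̂ = (p₁ × p₂)/|p₁ × p₂|.
Here n̂_z ≈ -0.584; the vertex latitude is φ_max = arccos|n̂_z| ≈ 54.2°.
Check via Clairaut: cos φ_max = |cos φ₁| · sin C = cos(41.0°)·sin(50.7°) ≈ 0.584, again giving ≈ 54.2°.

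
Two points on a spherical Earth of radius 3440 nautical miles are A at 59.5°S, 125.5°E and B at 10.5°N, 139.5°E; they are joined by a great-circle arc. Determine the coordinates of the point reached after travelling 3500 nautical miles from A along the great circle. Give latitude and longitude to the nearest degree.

≈ 2°S, 138°E

Write both endpoints as unit vectors p₁, p₂ with components (cos φ cos λ, cos φ sin λ, sin φ).
The central angle between the endpoints is δ = arccos(p₁·p₂) ≈ 1.237 rad (70.9°). The total great-circle distance is δ·R ≈ 1.237 × 3440 ≈ 4257 nmi, so the target fraction is f = 3500/4257 ≈ 0.822.
Interpolate at f ≈ 0.822 with slerp weights a = sin((1−f)δ)/sin δ ≈ 0.231, b = sin(fδ)/sin δ ≈ 0.900.
p = a·p₁ + b·p₂ ≈ (-0.741, 0.670, -0.035); φ = arcsin(p_z) ≈ -2.00°, λ = atan2(p_y, p_x) ≈ 137.87°.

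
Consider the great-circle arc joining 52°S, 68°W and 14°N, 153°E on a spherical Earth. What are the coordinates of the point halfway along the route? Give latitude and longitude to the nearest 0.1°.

Convert each endpoint to a unit vector on the sphere (x = cos φ cos λ, y = cos φ sin λ, z = sin φ).
The central angle between the endpoints is δ = arccos(p₁·p₂) ≈ 2.267 rad (129.9°).
Interpolate at f = 1/2 with slerp weights a = sin((1−f)δ)/sin δ ≈ 1.181, b = sin(fδ)/sin δ ≈ 1.181.
p = a·p₁ + b·p₂ ≈ (-0.749, -0.154, -0.645); φ = arcsin(p_z) ≈ -40.16°, λ = atan2(p_y, p_x) ≈ -168.38°.

≈ 40.2°S, 168.4°W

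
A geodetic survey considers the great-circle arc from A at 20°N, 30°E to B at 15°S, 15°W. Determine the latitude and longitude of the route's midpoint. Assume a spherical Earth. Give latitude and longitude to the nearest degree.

≈ 3°N, 7°E

Write both endpoints as unit vectors p₁, p₂ with components (cos φ cos λ, cos φ sin λ, sin φ).
The central angle between the endpoints is δ = arccos(p₁·p₂) ≈ 0.984 rad (56.4°).
Interpolate at f = 1/2 with slerp weights a = sin((1−f)δ)/sin δ ≈ 0.567, b = sin(fδ)/sin δ ≈ 0.567.
p = a·p₁ + b·p₂ ≈ (0.991, 0.125, 0.047); φ = arcsin(p_z) ≈ 2.71°, λ = atan2(p_y, p_x) ≈ 7.17°.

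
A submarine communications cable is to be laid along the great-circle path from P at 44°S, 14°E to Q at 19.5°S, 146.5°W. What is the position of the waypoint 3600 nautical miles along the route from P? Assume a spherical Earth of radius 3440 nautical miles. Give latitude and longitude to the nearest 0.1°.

≈ 68.8°S, 110.4°W

Write both endpoints as unit vectors p₁, p₂ with components (cos φ cos λ, cos φ sin λ, sin φ).
The central angle between the endpoints is δ = arccos(p₁·p₂) ≈ 1.990 rad (114.0°). The total great-circle distance is δ·R ≈ 1.990 × 3440 ≈ 6847 nmi, so the target fraction is f = 3600/6847 ≈ 0.526.
Interpolate at f ≈ 0.526 with slerp weights a = sin((1−f)δ)/sin δ ≈ 0.887, b = sin(fδ)/sin δ ≈ 0.948.
p = a·p₁ + b·p₂ ≈ (-0.126, -0.339, -0.932); φ = arcsin(p_z) ≈ -68.80°, λ = atan2(p_y, p_x) ≈ -110.43°.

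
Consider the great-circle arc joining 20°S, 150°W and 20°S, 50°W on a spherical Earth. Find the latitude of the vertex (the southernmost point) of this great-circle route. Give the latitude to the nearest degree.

≈ 30°S

The great circle lies in the plane with unit normal n̂ = (p₁ × p₂)/|p₁ × p₂|.
Here n̂_z ≈ +0.870; the vertex latitude is φ_max = arccos|n̂_z| ≈ 29.5°.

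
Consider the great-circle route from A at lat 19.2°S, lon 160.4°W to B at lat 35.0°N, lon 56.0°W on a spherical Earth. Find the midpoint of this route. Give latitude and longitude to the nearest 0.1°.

≈ lat 12.7°N, lon 113.4°W

Convert each endpoint to a unit vector on the sphere (x = cos φ cos λ, y = cos φ sin λ, z = sin φ).
The central angle between the endpoints is δ = arccos(p₁·p₂) ≈ 1.962 rad (112.4°).
Interpolate at f = 1/2 with slerp weights a = sin((1−f)δ)/sin δ ≈ 0.899, b = sin(fδ)/sin δ ≈ 0.899.
p = a·p₁ + b·p₂ ≈ (-0.388, -0.895, 0.220); φ = arcsin(p_z) ≈ 12.71°, λ = atan2(p_y, p_x) ≈ -113.43°.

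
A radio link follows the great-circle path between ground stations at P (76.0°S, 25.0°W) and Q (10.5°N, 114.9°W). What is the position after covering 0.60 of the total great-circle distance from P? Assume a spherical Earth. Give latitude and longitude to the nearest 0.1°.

≈ (28.3°S, 104.6°W)

Write both endpoints as unit vectors p₁, p₂ with components (cos φ cos λ, cos φ sin λ, sin φ).
The central angle between the endpoints is δ = arccos(p₁·p₂) ≈ 1.748 rad (100.2°).
Interpolate at f = 0.60 with slerp weights a = sin((1−f)δ)/sin δ ≈ 0.654, b = sin(fδ)/sin δ ≈ 0.881.
p = a·p₁ + b·p₂ ≈ (-0.221, -0.852, -0.474); φ = arcsin(p_z) ≈ -28.29°, λ = atan2(p_y, p_x) ≈ -104.55°.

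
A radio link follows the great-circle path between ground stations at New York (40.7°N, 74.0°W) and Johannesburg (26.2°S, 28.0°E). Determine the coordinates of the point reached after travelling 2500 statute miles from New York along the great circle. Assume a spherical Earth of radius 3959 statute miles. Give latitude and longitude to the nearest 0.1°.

≈ 24.9°N, 34.8°W

Write both endpoints as unit vectors p₁, p₂ with components (cos φ cos λ, cos φ sin λ, sin φ).
The central angle between the endpoints is δ = arccos(p₁·p₂) ≈ 2.015 rad (115.4°). The total great-circle distance is δ·R ≈ 2.015 × 3959 ≈ 7976 mi, so the target fraction is f = 2500/7976 ≈ 0.313.
Interpolate at f ≈ 0.313 with slerp weights a = sin((1−f)δ)/sin δ ≈ 1.088, b = sin(fδ)/sin δ ≈ 0.654.
p = a·p₁ + b·p₂ ≈ (0.745, -0.517, 0.421); φ = arcsin(p_z) ≈ 24.88°, λ = atan2(p_y, p_x) ≈ -34.77°.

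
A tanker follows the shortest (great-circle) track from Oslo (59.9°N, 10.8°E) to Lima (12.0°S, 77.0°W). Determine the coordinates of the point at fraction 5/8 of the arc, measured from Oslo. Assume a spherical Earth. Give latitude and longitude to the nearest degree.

Convert each endpoint to a unit vector on the sphere (x = cos φ cos λ, y = cos φ sin λ, z = sin φ).
The central angle between the endpoints is δ = arccos(p₁·p₂) ≈ 1.733 rad (99.3°).
Interpolate at f = 5/8 with slerp weights a = sin((1−f)δ)/sin δ ≈ 0.613, b = sin(fδ)/sin δ ≈ 0.895.
p = a·p₁ + b·p₂ ≈ (0.499, -0.795, 0.344); φ = arcsin(p_z) ≈ 20.13°, λ = atan2(p_y, p_x) ≈ -57.90°.

≈ 20°N, 58°W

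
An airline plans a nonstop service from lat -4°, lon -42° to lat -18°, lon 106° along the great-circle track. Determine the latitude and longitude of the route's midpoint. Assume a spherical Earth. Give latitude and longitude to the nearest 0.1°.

The haversine formula gives a central angle δ ≈ 2.470 rad (141.5°) between the endpoints.
Interpolate at f = 1/2 with slerp weights a = sin((1−f)δ)/sin δ ≈ 1.518, b = sin(fδ)/sin δ ≈ 1.518.
p = a·p₁ + b·p₂ ≈ (0.727, 0.375, -0.575); φ = arcsin(p_z) ≈ -35.10°, λ = atan2(p_y, p_x) ≈ 27.24°.

≈ lat -35.1°, lon 27.2°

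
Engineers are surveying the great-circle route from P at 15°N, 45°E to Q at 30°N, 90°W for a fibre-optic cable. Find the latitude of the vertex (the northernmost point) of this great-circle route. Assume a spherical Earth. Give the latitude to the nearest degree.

The great circle lies in the plane with unit normal n̂ = (p₁ × p₂)/|p₁ × p₂|.
Here n̂_z ≈ -0.667; the vertex latitude is φ_max = arccos|n̂_z| ≈ 48.2°.
Check via Clairaut: cos φ_max = |cos φ₁| · sin C = cos(15.0°)·sin(43.7°) ≈ 0.667, again giving ≈ 48.2°.

≈ 48°N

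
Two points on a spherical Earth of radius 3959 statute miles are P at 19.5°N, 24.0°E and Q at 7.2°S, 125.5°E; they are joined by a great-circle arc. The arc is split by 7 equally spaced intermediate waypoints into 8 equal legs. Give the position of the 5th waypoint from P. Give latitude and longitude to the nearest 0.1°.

From cos δ = sin φ₁ sin φ₂ + cos φ₁ cos φ₂ cos Δλ, the central angle is δ ≈ 1.801 rad (103.2°).
Interpolate at f = 5/8 with slerp weights a = sin((1−f)δ)/sin δ ≈ 0.642, b = sin(fδ)/sin δ ≈ 0.927.
p = a·p₁ + b·p₂ ≈ (0.019, 0.995, 0.098); φ = arcsin(p_z) ≈ 5.63°, λ = atan2(p_y, p_x) ≈ 88.91°.

≈ 5.6°N, 88.9°E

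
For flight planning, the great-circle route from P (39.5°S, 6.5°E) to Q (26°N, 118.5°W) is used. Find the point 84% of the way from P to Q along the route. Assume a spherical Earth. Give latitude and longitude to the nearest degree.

≈ (14°N, 100°W)

Write both endpoints as unit vectors p₁, p₂ with components (cos φ cos λ, cos φ sin λ, sin φ).
The central angle between the endpoints is δ = arccos(p₁·p₂) ≈ 2.314 rad (132.6°).
Interpolate at f = 0.84 with slerp weights a = sin((1−f)δ)/sin δ ≈ 0.491, b = sin(fδ)/sin δ ≈ 1.265.
p = a·p₁ + b·p₂ ≈ (-0.166, -0.956, 0.242); φ = arcsin(p_z) ≈ 14.00°, λ = atan2(p_y, p_x) ≈ -99.83°.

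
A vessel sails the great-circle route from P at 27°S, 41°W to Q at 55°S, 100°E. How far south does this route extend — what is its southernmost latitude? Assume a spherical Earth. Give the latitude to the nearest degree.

≈ 71°S

The great circle lies in the plane with unit normal n̂ = (p₁ × p₂)/|p₁ × p₂|.
Here n̂_z ≈ +0.322; the vertex latitude is φ_max = arccos|n̂_z| ≈ 71.2°.
Check via Clairaut: cos φ_max = |cos φ₁| · sin C = cos(27.0°)·sin(158.8°) ≈ 0.322, again giving ≈ 71.2°.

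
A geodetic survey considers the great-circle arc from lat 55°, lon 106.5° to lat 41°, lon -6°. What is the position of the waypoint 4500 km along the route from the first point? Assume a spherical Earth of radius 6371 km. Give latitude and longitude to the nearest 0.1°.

Write both endpoints as unit vectors p₁, p₂ with components (cos φ cos λ, cos φ sin λ, sin φ).
The central angle between the endpoints is δ = arccos(p₁·p₂) ≈ 1.190 rad (68.2°). The total great-circle distance is δ·R ≈ 1.190 × 6371 ≈ 7581 km, so the target fraction is f = 4500/7581 ≈ 0.594.
Interpolate at f ≈ 0.594 with slerp weights a = sin((1−f)δ)/sin δ ≈ 0.501, b = sin(fδ)/sin δ ≈ 0.699.
p = a·p₁ + b·p₂ ≈ (0.443, 0.220, 0.869); φ = arcsin(p_z) ≈ 60.34°, λ = atan2(p_y, p_x) ≈ 26.43°.

≈ lat 60.3°, lon 26.4°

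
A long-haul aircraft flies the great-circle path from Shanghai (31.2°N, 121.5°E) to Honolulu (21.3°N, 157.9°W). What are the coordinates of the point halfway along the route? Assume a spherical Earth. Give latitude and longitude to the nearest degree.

The haversine formula gives a central angle δ ≈ 1.247 rad (71.4°) between the endpoints.
Interpolate at f = 1/2 with slerp weights a = sin((1−f)δ)/sin δ ≈ 0.616, b = sin(fδ)/sin δ ≈ 0.616.
p = a·p₁ + b·p₂ ≈ (-0.807, 0.233, 0.543); φ = arcsin(p_z) ≈ 32.87°, λ = atan2(p_y, p_x) ≈ 163.87°.

≈ (33°N, 164°E)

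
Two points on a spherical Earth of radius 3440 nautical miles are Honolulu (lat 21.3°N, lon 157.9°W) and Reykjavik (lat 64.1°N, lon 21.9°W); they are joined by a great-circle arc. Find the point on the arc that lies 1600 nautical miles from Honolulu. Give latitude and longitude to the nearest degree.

The haversine formula gives a central angle δ ≈ 1.537 rad (88.1°) between the endpoints. The total great-circle distance is δ·R ≈ 1.537 × 3440 ≈ 5286 nmi, so the target fraction is f = 1600/5286 ≈ 0.303.
Interpolate at f ≈ 0.303 with slerp weights a = sin((1−f)δ)/sin δ ≈ 0.879, b = sin(fδ)/sin δ ≈ 0.449.
p = a·p₁ + b·p₂ ≈ (-0.576, -0.381, 0.723); φ = arcsin(p_z) ≈ 46.29°, λ = atan2(p_y, p_x) ≈ -146.53°.

≈ lat 46°N, lon 147°W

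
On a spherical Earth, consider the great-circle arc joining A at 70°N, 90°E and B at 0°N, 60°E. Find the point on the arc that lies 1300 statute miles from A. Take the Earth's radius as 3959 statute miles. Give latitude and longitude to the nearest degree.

≈ 53°N, 74°E

The haversine formula gives a central angle δ ≈ 1.270 rad (72.8°) between the endpoints. The total great-circle distance is δ·R ≈ 1.270 × 3959 ≈ 5028 mi, so the target fraction is f = 1300/5028 ≈ 0.259.
Interpolate at f ≈ 0.259 with slerp weights a = sin((1−f)δ)/sin δ ≈ 0.847, b = sin(fδ)/sin δ ≈ 0.338.
p = a·p₁ + b·p₂ ≈ (0.169, 0.582, 0.796); φ = arcsin(p_z) ≈ 52.70°, λ = atan2(p_y, p_x) ≈ 73.82°.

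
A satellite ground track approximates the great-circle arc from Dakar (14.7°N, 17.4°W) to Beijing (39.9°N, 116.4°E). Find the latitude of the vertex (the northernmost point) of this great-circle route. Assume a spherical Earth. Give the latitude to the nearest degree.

The great circle lies in the plane with unit normal n̂ = (p₁ × p₂)/|p₁ × p₂|.
Here n̂_z ≈ +0.572; the vertex latitude is φ_max = arccos|n̂_z| ≈ 55.1°.

≈ 55°N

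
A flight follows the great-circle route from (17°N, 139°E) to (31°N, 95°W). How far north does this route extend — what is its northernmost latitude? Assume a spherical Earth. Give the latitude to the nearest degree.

The great circle lies in the plane with unit normal n̂ = (p₁ × p₂)/|p₁ × p₂|.
Here n̂_z ≈ +0.703; the vertex latitude is φ_max = arccos|n̂_z| ≈ 45.3°.

≈ 45°N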